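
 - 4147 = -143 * 29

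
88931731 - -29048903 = 117980634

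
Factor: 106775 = 5^2*4271^1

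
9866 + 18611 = 28477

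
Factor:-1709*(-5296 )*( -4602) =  - 2^5*3^1* 13^1 * 59^1*331^1 *1709^1= - 41652076128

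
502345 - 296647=205698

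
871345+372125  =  1243470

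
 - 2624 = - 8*328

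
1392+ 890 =2282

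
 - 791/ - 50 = 15 + 41/50=   15.82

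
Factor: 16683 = 3^1*67^1 * 83^1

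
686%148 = 94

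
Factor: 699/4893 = 7^( - 1 ) = 1/7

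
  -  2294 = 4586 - 6880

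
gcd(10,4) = 2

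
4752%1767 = 1218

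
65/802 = 65/802 = 0.08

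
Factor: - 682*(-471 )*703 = 2^1*3^1*11^1*19^1 * 31^1*37^1*157^1 = 225819066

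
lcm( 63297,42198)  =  126594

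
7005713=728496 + 6277217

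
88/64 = 1  +  3/8 = 1.38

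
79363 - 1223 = 78140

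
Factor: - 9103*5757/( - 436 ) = 52405971/436= 2^( - 2)*3^1*19^1*101^1*109^( - 1)*9103^1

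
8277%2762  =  2753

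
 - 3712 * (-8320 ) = 30883840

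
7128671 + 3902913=11031584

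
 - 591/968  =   - 591/968= - 0.61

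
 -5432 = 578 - 6010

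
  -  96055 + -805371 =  - 901426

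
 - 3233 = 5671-8904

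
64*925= 59200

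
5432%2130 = 1172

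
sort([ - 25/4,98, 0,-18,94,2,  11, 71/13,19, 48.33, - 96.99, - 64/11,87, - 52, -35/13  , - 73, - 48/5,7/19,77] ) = [ - 96.99,-73, - 52,-18,  -  48/5,-25/4, - 64/11, - 35/13,0, 7/19,2,71/13,11,19,48.33,77, 87, 94,  98] 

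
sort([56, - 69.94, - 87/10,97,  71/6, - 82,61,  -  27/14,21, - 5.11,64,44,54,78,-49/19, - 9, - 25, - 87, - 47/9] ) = [ - 87, - 82, - 69.94, - 25, - 9,- 87/10, - 47/9 , - 5.11, - 49/19, -27/14,71/6,21,44,54,  56,61,64,  78, 97]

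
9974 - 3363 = 6611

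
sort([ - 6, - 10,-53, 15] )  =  [ - 53, - 10, - 6, 15]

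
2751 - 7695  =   - 4944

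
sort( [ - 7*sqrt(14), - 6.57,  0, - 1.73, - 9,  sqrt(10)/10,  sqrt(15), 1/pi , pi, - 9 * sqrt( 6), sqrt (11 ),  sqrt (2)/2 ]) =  [-7*sqrt( 14 ), - 9  *sqrt(6),-9, - 6.57, - 1.73,0 , sqrt(10 ) /10,  1/pi, sqrt(2)/2,  pi,  sqrt (11), sqrt( 15)]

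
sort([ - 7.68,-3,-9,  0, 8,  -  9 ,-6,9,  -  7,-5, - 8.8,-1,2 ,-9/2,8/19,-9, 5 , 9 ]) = [-9,-9,-9, -8.8, - 7.68,-7, - 6,-5, - 9/2, - 3,-1, 0,8/19,2,5,8,  9, 9 ]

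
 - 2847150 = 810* (  -  3515 )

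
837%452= 385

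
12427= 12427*1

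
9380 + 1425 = 10805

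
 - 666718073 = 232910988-899629061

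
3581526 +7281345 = 10862871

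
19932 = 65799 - 45867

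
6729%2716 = 1297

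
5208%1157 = 580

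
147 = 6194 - 6047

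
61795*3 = 185385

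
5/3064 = 5/3064 = 0.00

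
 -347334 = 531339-878673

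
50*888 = 44400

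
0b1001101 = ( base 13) 5c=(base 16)4D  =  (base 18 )45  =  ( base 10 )77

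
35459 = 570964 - 535505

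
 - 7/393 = -1 + 386/393 =-0.02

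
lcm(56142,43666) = 392994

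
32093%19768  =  12325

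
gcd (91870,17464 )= 2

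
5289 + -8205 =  -2916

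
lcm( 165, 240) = 2640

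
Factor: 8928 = 2^5* 3^2 * 31^1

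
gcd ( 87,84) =3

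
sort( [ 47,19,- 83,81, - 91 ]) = [ - 91, - 83,  19,47,81]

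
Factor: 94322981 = 94322981^1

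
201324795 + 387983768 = 589308563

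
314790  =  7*44970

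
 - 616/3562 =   -  308/1781 =- 0.17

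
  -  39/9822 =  - 13/3274 = - 0.00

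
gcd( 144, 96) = 48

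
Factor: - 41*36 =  - 2^2*3^2*41^1 = -1476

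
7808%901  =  600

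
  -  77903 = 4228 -82131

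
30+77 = 107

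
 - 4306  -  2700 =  - 7006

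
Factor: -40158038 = - 2^1 * 887^1*22637^1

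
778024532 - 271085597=506938935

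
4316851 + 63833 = 4380684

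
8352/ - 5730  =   - 1392/955 = - 1.46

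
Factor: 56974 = 2^1*61^1*467^1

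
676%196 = 88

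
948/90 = 10+8/15 = 10.53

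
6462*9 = 58158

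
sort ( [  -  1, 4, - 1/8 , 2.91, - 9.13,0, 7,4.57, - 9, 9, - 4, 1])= [ - 9.13,-9 , - 4, -1, -1/8,0,  1, 2.91, 4, 4.57 , 7, 9 ] 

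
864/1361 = 864/1361= 0.63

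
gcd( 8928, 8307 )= 9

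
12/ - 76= - 1+ 16/19 =- 0.16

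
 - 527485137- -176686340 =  -350798797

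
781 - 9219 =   -  8438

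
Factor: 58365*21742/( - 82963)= - 2^1*3^2*5^1*7^1  *1297^1*1553^1*82963^( - 1 ) = - 1268971830/82963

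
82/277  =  82/277 = 0.30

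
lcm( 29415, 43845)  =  2323785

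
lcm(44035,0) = 0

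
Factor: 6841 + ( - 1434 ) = 5407 = 5407^1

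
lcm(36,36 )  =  36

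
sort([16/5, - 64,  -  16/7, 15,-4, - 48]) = [ -64, - 48, - 4, - 16/7, 16/5, 15] 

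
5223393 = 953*5481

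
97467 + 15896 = 113363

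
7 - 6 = 1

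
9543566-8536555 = 1007011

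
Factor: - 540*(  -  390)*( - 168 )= - 35380800 = - 2^6*3^5*5^2*7^1*13^1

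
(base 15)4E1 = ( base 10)1111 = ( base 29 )199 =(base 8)2127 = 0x457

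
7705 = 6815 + 890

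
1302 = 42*31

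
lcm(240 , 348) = 6960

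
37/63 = 37/63  =  0.59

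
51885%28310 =23575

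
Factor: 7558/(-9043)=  - 2^1*3779^1*9043^ ( - 1 )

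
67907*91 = 6179537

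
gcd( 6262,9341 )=1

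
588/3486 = 14/83  =  0.17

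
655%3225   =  655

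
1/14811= 1/14811 = 0.00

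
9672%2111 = 1228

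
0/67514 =0 = 0.00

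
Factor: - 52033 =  - 61^1*853^1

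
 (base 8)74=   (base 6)140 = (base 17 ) 39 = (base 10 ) 60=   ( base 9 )66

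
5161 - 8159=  - 2998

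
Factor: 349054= 2^1 * 174527^1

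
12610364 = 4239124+8371240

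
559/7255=559/7255 = 0.08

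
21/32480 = 3/4640=0.00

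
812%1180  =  812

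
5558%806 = 722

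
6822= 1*6822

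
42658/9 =42658/9 = 4739.78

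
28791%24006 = 4785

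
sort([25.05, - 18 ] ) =[ -18, 25.05]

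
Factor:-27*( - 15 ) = 405 = 3^4*5^1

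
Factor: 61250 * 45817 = 2806291250 = 2^1 *5^4*7^2*45817^1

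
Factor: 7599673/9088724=2^(-2)* 1439^( - 1 ) * 1579^ ( - 1 )*7599673^1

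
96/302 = 48/151 = 0.32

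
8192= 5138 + 3054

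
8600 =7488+1112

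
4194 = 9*466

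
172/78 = 2 +8/39 = 2.21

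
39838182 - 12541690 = 27296492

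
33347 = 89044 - 55697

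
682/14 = 341/7 = 48.71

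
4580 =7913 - 3333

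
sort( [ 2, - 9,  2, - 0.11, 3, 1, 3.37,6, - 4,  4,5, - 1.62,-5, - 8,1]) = [ - 9,-8, - 5,  -  4 , - 1.62, - 0.11,  1, 1,2,  2,3,  3.37 , 4, 5 , 6 ]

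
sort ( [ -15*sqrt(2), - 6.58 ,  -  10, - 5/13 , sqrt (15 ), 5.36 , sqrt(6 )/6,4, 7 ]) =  [ - 15*sqrt( 2), - 10, - 6.58, - 5/13,sqrt (6 )/6, sqrt(15 ), 4, 5.36,  7 ] 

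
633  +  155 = 788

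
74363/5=74363/5 = 14872.60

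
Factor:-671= - 11^1*61^1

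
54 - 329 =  - 275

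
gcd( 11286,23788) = 38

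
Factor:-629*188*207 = - 2^2 *3^2*17^1*23^1*37^1*47^1  =  - 24478164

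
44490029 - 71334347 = -26844318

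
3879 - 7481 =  - 3602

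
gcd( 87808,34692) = 196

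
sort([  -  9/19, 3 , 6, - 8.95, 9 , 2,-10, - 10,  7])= [ - 10, - 10,-8.95, - 9/19,2, 3,6, 7,9 ]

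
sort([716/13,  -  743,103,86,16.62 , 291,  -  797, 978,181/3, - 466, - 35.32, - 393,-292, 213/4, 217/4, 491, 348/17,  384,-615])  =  [-797,-743 ,-615 , - 466, - 393, - 292, - 35.32, 16.62,  348/17, 213/4, 217/4, 716/13, 181/3,86,  103,  291 , 384, 491, 978 ]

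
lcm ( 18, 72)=72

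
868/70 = 12 + 2/5 = 12.40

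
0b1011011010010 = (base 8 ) 13322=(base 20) ec2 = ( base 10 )5842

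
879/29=879/29= 30.31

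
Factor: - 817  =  - 19^1*43^1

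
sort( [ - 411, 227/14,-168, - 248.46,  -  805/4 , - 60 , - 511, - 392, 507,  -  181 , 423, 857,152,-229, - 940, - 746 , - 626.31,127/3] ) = [ - 940, - 746 , - 626.31,-511, - 411,  -  392 , - 248.46, - 229, -805/4, - 181, - 168,- 60,227/14, 127/3, 152, 423,507,857]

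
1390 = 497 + 893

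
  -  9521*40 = - 380840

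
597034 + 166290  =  763324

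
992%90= 2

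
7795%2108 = 1471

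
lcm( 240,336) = 1680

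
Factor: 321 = 3^1*107^1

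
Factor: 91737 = 3^2*10193^1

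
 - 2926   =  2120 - 5046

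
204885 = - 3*( - 68295 )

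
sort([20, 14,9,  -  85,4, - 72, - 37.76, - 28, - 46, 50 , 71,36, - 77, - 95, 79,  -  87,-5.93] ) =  [ - 95, - 87, - 85, - 77, - 72,-46, - 37.76,-28, -5.93, 4, 9,14, 20, 36,50, 71, 79 ]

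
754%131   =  99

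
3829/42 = 91  +  1/6 =91.17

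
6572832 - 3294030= 3278802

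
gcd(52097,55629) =883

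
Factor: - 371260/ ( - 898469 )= 2^2*5^1*11^(  -  1)*13^( - 1)*19^1*61^( - 1)*103^( - 1 )*977^1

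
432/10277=432/10277  =  0.04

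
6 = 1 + 5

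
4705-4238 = 467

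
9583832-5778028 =3805804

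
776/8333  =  776/8333 = 0.09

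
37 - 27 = 10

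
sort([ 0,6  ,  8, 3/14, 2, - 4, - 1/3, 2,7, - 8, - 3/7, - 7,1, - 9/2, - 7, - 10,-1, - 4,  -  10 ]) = [ - 10, - 10 , -8,- 7, - 7, - 9/2, - 4, - 4, - 1,-3/7, - 1/3, 0, 3/14,1, 2, 2 , 6,7, 8 ]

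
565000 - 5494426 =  - 4929426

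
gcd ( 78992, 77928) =8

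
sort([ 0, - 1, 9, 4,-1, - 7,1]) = [ - 7, - 1 ,  -  1, 0 , 1,4,9]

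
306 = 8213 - 7907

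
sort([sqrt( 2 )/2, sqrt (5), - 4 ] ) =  [- 4,sqrt(2)/2, sqrt(5 )]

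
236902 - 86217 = 150685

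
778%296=186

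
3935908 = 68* 57881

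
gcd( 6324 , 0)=6324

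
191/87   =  2+17/87 = 2.20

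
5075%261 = 116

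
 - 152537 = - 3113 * 49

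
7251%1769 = 175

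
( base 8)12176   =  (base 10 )5246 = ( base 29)66Q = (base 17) 112a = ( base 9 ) 7168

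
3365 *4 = 13460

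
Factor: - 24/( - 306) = 4/51= 2^2 * 3^(-1)*17^( - 1 )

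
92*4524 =416208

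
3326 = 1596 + 1730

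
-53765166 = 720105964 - 773871130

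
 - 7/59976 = - 1 + 8567/8568= -  0.00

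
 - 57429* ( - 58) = 3330882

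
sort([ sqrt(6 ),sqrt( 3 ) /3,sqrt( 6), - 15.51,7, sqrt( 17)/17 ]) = [ - 15.51,sqrt ( 17) /17, sqrt( 3 )/3, sqrt(6),sqrt ( 6 )  ,  7 ]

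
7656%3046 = 1564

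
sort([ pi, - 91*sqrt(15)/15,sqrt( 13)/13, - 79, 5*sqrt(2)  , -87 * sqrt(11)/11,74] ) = [ - 79, - 87 * sqrt(11 )/11, - 91*sqrt( 15) /15, sqrt(  13) /13, pi, 5*sqrt( 2 ),74 ]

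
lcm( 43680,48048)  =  480480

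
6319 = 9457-3138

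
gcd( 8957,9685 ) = 13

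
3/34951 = 3/34951  =  0.00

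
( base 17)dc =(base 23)A3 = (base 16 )e9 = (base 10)233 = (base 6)1025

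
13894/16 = 868 + 3/8 = 868.38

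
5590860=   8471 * 660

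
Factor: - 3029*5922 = -2^1*3^2*7^1*13^1  *47^1*233^1 =-  17937738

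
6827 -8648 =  - 1821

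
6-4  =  2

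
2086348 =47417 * 44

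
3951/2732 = 1  +  1219/2732 = 1.45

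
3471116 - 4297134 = - 826018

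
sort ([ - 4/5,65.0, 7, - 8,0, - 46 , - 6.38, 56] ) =[  -  46,- 8, - 6.38, - 4/5, 0, 7 , 56,65.0 ]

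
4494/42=107 = 107.00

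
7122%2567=1988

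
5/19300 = 1/3860 = 0.00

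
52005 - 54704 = -2699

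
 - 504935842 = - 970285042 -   -  465349200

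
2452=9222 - 6770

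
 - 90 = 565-655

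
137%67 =3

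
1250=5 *250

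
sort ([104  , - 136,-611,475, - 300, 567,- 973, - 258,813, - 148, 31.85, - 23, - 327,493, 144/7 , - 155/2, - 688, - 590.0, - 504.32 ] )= [ - 973, - 688, - 611,-590.0, - 504.32, - 327, - 300, - 258, - 148, - 136, - 155/2,-23,144/7,  31.85,104,475, 493, 567, 813 ] 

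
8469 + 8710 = 17179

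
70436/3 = 23478+2/3= 23478.67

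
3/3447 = 1/1149 = 0.00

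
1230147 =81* 15187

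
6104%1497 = 116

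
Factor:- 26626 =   -  2^1*13313^1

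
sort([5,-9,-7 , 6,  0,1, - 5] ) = [ - 9, - 7, - 5, 0, 1, 5, 6] 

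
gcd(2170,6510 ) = 2170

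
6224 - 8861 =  - 2637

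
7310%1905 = 1595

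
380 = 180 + 200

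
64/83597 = 64/83597 = 0.00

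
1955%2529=1955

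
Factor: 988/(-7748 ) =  - 19/149 = - 19^1*149^ ( - 1) 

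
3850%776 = 746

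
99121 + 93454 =192575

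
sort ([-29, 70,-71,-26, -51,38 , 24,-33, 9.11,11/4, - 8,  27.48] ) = [ - 71,-51 , -33, - 29,-26, - 8,11/4, 9.11,24,27.48,38,70 ] 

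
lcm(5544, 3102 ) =260568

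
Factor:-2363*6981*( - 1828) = 2^2 * 3^1*13^1* 17^1*139^1*179^1*457^1 = 30154876284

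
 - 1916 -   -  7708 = 5792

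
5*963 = 4815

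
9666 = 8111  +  1555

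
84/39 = 28/13  =  2.15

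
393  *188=73884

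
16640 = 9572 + 7068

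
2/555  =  2/555 = 0.00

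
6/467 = 6/467  =  0.01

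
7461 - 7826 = - 365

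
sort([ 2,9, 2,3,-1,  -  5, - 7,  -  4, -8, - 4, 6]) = [  -  8, - 7, - 5,-4, - 4,-1, 2, 2, 3,6, 9 ] 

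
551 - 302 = 249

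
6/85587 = 2/28529 = 0.00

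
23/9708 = 23/9708 = 0.00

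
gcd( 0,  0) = 0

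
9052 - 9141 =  - 89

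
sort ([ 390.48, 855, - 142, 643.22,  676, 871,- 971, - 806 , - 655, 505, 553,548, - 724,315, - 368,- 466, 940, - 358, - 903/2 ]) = [ - 971, - 806,- 724, - 655, - 466, - 903/2,-368,-358, - 142,315 , 390.48,505,548, 553, 643.22, 676, 855, 871, 940 ] 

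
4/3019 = 4/3019  =  0.00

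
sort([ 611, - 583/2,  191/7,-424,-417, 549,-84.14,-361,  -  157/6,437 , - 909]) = [  -  909, - 424, - 417, - 361, - 583/2, - 84.14,-157/6, 191/7, 437, 549, 611 ] 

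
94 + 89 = 183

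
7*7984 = 55888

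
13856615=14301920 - 445305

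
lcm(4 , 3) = 12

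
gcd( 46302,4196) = 2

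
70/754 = 35/377 = 0.09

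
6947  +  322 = 7269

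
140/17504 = 35/4376 = 0.01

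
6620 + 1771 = 8391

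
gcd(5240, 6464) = 8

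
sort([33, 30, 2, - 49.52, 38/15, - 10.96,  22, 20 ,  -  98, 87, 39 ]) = [ - 98,-49.52, - 10.96 , 2 , 38/15, 20, 22,30,33,39,87]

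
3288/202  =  16 + 28/101=16.28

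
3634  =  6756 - 3122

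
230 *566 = 130180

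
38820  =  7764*5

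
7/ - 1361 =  - 7/1361=- 0.01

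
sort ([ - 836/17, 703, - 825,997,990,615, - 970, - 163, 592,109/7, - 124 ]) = [ - 970 ,-825 , - 163 , - 124, - 836/17,109/7,592,615, 703, 990, 997]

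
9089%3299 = 2491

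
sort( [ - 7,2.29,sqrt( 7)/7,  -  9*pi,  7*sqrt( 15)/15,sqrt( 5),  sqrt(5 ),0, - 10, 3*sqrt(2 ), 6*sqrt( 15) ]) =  [ - 9*pi, - 10,- 7,0,  sqrt(7 ) /7,7*sqrt(15)/15, sqrt( 5), sqrt(5 ),2.29,  3*sqrt(2),  6*sqrt( 15) ] 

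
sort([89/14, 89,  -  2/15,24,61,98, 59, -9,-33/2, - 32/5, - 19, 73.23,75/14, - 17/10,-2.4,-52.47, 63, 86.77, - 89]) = [ - 89,-52.47,  -  19,  -  33/2, - 9, - 32/5, -2.4, - 17/10,  -  2/15, 75/14,89/14 , 24,59,61,63,73.23,86.77 , 89,98 ] 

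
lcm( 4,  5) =20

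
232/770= 116/385  =  0.30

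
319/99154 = 29/9014 = 0.00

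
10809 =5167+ 5642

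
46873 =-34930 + 81803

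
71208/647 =71208/647 = 110.06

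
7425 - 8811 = - 1386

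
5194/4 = 1298+1/2 = 1298.50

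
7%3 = 1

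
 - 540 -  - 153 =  - 387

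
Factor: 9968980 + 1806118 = 2^1*19^2*47^1 * 347^1 = 11775098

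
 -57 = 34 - 91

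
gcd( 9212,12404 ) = 28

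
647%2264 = 647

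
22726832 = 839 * 27088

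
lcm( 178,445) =890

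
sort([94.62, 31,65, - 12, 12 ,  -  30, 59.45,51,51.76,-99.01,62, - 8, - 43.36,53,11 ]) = [- 99.01,-43.36, - 30, - 12,- 8,11,12, 31,51,51.76, 53, 59.45,62 , 65,94.62]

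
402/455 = 402/455=0.88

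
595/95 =6 + 5/19 =6.26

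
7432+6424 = 13856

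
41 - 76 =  - 35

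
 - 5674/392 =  - 15 + 103/196 = - 14.47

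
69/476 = 69/476 = 0.14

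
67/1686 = 67/1686 = 0.04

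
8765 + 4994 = 13759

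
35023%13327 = 8369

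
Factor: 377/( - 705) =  - 3^(-1 ) * 5^( - 1) *13^1*29^1*47^( - 1)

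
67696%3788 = 3300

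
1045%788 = 257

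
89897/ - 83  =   - 89897/83 = - 1083.10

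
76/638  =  38/319 = 0.12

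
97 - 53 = 44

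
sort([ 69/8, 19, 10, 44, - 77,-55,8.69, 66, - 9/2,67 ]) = [-77, - 55,-9/2, 69/8, 8.69,10, 19, 44, 66,  67 ] 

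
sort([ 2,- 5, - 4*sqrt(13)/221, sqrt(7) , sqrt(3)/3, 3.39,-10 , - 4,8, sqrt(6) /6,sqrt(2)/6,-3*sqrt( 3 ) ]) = [ - 10, - 3*sqrt( 3 ), - 5, - 4, - 4*sqrt( 13)/221,sqrt(2)/6, sqrt( 6)/6, sqrt(3)/3, 2, sqrt(7),3.39, 8] 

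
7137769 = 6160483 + 977286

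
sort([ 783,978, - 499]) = [ - 499, 783,978 ] 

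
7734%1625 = 1234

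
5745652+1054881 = 6800533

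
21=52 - 31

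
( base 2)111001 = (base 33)1O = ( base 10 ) 57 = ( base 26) 25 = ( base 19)30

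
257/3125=257/3125=   0.08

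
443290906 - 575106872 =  - 131815966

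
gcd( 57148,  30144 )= 628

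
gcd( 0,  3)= 3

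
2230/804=1115/402 = 2.77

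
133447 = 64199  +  69248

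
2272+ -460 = 1812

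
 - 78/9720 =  - 13/1620 = -  0.01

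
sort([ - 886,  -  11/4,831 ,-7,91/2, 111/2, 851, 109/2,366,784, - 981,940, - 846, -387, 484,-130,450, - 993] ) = [-993, - 981, - 886, - 846, - 387,  -  130, - 7, - 11/4, 91/2,109/2, 111/2, 366,450, 484, 784,  831,  851, 940] 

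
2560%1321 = 1239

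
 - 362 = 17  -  379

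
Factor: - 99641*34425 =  - 3^4*5^2*17^1 * 37^1*2693^1 = -3430141425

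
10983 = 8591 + 2392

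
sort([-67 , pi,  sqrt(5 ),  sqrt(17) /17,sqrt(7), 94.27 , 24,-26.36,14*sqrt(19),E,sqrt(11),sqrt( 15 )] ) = [  -  67, - 26.36  ,  sqrt(17 ) /17,sqrt( 5), sqrt( 7 ) , E, pi , sqrt ( 11),sqrt( 15 ), 24, 14*sqrt(19 ), 94.27 ] 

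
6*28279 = 169674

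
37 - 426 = -389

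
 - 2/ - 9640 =1/4820  =  0.00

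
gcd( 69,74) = 1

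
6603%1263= 288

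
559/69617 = 13/1619 = 0.01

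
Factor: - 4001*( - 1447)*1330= 2^1*5^1 * 7^1*19^1*1447^1*4001^1=7699964510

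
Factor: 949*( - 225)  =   - 3^2 * 5^2*13^1*73^1 =-213525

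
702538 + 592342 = 1294880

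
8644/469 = 18 + 202/469  =  18.43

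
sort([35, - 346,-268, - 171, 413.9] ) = [ - 346, - 268, - 171,35, 413.9] 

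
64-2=62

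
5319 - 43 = 5276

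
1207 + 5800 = 7007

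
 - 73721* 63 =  - 4644423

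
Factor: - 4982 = -2^1*47^1 *53^1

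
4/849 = 4/849 =0.00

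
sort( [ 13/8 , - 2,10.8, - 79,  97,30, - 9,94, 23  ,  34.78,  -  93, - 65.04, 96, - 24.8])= [ - 93, - 79, - 65.04, - 24.8, - 9, - 2, 13/8, 10.8, 23,30,34.78, 94, 96,97 ]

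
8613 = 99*87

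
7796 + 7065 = 14861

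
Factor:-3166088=-2^3*23^1 * 17207^1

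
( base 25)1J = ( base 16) 2c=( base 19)26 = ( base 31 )1d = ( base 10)44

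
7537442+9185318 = 16722760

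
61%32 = 29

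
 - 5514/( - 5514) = 1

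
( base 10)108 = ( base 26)44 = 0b1101100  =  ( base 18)60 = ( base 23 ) 4g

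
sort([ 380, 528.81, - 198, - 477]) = [-477, -198,380, 528.81]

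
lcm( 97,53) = 5141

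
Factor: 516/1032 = 1/2  =  2^ ( - 1)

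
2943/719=2943/719 = 4.09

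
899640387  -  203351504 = 696288883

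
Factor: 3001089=3^1 * 7^1*13^1*10993^1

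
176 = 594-418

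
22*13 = 286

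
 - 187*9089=  -  1699643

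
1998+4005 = 6003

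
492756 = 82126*6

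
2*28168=56336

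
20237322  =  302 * 67011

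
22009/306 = 22009/306 =71.92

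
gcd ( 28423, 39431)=43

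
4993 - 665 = 4328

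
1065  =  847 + 218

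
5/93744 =5/93744 = 0.00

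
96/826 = 48/413 = 0.12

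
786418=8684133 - 7897715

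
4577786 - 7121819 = -2544033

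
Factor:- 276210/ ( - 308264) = 2^( -2)*3^4*5^1*113^( - 1)= 405/452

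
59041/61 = 967 + 54/61  =  967.89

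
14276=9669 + 4607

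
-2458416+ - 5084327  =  -7542743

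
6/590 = 3/295 =0.01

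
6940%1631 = 416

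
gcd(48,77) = 1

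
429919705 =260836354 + 169083351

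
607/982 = 607/982 = 0.62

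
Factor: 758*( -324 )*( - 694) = 2^4*3^4*347^1*379^1 = 170440848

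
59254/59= 1004+ 18/59=1004.31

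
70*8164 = 571480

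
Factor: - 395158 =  - 2^1*41^1*61^1*79^1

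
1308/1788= 109/149 = 0.73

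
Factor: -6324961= - 31^1*373^1*547^1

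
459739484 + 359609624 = 819349108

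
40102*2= 80204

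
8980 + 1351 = 10331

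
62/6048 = 31/3024 = 0.01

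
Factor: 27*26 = 2^1*3^3*13^1 = 702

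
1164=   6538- 5374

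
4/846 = 2/423 = 0.00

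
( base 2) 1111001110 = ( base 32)UE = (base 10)974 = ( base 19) 2D5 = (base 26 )1BC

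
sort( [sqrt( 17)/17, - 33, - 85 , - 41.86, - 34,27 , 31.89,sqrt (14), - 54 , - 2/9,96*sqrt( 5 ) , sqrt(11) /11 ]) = [ - 85, - 54, - 41.86, - 34, - 33, - 2/9 , sqrt( 17) /17,sqrt( 11) /11,sqrt( 14 ),27,31.89,96*sqrt ( 5)]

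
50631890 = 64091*790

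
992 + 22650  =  23642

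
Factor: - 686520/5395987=  -  2^3 * 3^2*5^1 * 17^( - 1)*1907^1 * 317411^(-1 )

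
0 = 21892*0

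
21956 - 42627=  - 20671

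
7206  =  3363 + 3843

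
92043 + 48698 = 140741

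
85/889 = 85/889 = 0.10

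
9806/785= 12 + 386/785 = 12.49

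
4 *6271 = 25084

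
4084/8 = 1021/2 = 510.50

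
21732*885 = 19232820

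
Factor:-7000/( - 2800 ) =2^(- 1 )*5^1 = 5/2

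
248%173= 75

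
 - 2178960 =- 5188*420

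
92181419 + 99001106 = 191182525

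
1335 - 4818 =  - 3483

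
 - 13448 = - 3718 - 9730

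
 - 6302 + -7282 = - 13584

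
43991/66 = 666+ 35/66 = 666.53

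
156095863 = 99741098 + 56354765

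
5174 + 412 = 5586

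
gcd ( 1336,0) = 1336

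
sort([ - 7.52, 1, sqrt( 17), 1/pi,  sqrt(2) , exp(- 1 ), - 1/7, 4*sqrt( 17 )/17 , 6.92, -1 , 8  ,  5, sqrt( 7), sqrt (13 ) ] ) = [ - 7.52 ,  -  1, - 1/7, 1/pi,exp ( - 1 ), 4*sqrt( 17 )/17, 1,sqrt (2 ),sqrt( 7 ), sqrt( 13 ) , sqrt( 17 ),5, 6.92, 8 ]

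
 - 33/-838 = 33/838 = 0.04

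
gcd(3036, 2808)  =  12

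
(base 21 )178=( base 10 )596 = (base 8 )1124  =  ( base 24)10K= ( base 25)nl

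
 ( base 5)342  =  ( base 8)141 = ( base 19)52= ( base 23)45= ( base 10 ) 97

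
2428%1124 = 180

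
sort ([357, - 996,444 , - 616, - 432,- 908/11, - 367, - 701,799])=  [ - 996, - 701, - 616, - 432, - 367,- 908/11,357, 444 , 799 ]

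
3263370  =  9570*341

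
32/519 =32/519 = 0.06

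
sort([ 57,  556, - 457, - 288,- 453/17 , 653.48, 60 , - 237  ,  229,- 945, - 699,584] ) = [ - 945, - 699, - 457, - 288 , - 237, - 453/17,57 , 60,229,  556,584,  653.48] 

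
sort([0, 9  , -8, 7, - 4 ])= [-8, - 4, 0, 7 , 9 ]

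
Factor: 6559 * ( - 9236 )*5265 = - 318948034860 =- 2^2 * 3^4*5^1*7^1 *13^1*937^1 * 2309^1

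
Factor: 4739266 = 2^1*7^1*503^1  *673^1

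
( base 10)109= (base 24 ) 4d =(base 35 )34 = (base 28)3P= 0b1101101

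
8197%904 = 61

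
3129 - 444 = 2685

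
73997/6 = 12332 + 5/6  =  12332.83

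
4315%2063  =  189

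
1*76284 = 76284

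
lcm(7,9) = 63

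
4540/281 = 16 + 44/281 = 16.16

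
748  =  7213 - 6465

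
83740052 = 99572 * 841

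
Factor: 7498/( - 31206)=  - 3^(-1)*7^( - 1 )*23^1*163^1 * 743^(  -  1) = - 3749/15603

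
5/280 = 1/56 = 0.02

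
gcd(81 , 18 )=9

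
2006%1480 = 526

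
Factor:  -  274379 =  - 7^1*19^1*2063^1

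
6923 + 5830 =12753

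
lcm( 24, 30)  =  120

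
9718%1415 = 1228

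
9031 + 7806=16837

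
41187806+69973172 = 111160978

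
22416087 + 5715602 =28131689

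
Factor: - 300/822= - 2^1*5^2*137^ ( - 1 ) = - 50/137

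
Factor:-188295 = -3^1*  5^1 * 12553^1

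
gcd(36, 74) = 2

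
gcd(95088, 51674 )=14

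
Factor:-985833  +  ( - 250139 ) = -2^2*193^1*1601^1 = - 1235972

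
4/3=4/3 = 1.33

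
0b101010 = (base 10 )42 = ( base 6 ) 110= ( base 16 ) 2a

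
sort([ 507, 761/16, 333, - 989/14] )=[ - 989/14, 761/16, 333, 507]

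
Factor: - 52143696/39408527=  - 2^4 * 3^3*11^1 * 19^(-1)*487^ ( - 1 ) *4259^(  -  1)*10973^1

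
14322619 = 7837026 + 6485593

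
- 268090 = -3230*83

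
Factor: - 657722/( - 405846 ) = 328861/202923 = 3^( - 2)*7^( - 1) * 13^1*41^1*617^1*3221^(  -  1) 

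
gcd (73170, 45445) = 5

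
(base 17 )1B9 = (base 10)485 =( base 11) 401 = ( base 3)122222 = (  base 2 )111100101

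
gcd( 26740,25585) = 35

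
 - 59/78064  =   - 59/78064 = -0.00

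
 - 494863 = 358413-853276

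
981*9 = 8829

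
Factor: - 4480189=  -7^1*640027^1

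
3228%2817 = 411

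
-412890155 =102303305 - 515193460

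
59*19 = 1121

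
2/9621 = 2/9621 = 0.00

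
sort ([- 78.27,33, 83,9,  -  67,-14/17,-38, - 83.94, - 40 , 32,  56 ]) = [- 83.94,-78.27, - 67,- 40  , - 38, - 14/17, 9, 32, 33, 56,83]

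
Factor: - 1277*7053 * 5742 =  - 51716362302= - 2^1*3^3*11^1* 29^1*1277^1*2351^1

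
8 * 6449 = 51592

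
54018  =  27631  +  26387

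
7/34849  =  7/34849=0.00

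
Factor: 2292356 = 2^2*11^1 * 53^1*983^1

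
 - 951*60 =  - 57060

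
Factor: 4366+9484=13850=   2^1  *  5^2*277^1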